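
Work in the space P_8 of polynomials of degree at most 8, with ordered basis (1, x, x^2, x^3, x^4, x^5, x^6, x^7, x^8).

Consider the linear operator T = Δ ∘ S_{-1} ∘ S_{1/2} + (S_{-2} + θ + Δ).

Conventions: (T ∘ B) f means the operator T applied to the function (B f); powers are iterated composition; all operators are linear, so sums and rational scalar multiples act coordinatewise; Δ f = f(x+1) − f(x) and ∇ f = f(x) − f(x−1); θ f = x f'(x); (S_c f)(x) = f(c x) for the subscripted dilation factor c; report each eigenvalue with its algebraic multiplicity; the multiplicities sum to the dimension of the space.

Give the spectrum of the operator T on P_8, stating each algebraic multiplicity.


λ = -121 (multiplicity 1), λ = -27 (multiplicity 1), λ = -5 (multiplicity 1), λ = -1 (multiplicity 1), λ = 1 (multiplicity 1), λ = 6 (multiplicity 1), λ = 20 (multiplicity 1), λ = 70 (multiplicity 1), λ = 264 (multiplicity 1)

image of 1: 1
image of x: -x + 1/2
image of x^2: 6x^2 + (5/2)x + 5/4
image of x^3: -5x^3 + (21/8)x^2 + (21/8)x + 7/8
image of x^4: 20x^4 + (17/4)x^3 + (51/8)x^2 + (17/4)x + 17/16
image of x^5: -27x^5 + (155/32)x^4 + (155/16)x^3 + (155/16)x^2 + (155/32)x + 31/32
image of x^6: 70x^6 + (195/32)x^5 + (975/64)x^4 + (325/16)x^3 + (975/64)x^2 + (195/32)x + 65/64
image of x^7: -121x^7 + (889/128)x^6 + (2667/128)x^5 + (4445/128)x^4 + (4445/128)x^3 + (2667/128)x^2 + (889/128)x + 127/128
image of x^8: 264x^8 + (257/32)x^7 + (1799/64)x^6 + (1799/32)x^5 + (8995/128)x^4 + (1799/32)x^3 + (1799/64)x^2 + (257/32)x + 257/256
the matrix is upper triangular; its diagonal is (1, -1, 6, -5, 20, -27, 70, -121, 264)
for a triangular matrix the eigenvalues are the diagonal entries, with algebraic multiplicity their repetition count


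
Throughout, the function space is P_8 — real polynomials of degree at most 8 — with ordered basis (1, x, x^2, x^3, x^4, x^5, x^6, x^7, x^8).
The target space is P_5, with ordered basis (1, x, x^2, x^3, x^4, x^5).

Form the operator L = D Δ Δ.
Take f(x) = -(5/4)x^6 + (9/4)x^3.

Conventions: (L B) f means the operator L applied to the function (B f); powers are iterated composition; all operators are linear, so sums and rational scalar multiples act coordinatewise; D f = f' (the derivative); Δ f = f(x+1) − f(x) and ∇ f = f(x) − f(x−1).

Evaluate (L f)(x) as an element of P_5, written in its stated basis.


Δ f = -(15/2)x^5 - (75/4)x^4 - 25x^3 - 12x^2 - (3/4)x + 1
Δ Δ f = -(75/2)x^4 - 150x^3 - (525/2)x^2 - (423/2)x - 64
D Δ Δ f = -150x^3 - 450x^2 - 525x - 423/2

the image equals g(x) = -150x^3 - 450x^2 - 525x - 423/2


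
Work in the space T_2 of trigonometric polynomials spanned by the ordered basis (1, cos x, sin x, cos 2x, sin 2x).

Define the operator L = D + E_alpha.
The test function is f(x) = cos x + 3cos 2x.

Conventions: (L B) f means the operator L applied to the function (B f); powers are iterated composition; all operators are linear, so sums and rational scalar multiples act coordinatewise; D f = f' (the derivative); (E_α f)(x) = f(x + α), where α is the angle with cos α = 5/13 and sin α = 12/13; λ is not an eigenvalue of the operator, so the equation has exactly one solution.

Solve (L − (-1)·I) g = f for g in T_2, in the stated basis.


write g with unknown coordinates in the stated basis and equate coefficients in (L − (-1)·I) g = f
solving from the highest basis element down gives g = (18/73)cos x + (25/73)sin x + (75/628)cos 2x + (687/628)sin 2x
check: L g = (55/73)cos x - (25/73)sin x + (1809/628)cos 2x - (687/628)sin 2x
so L g − (-1)·g = cos x + 3cos 2x = f ✓

the image equals g(x) = (18/73)cos x + (25/73)sin x + (75/628)cos 2x + (687/628)sin 2x


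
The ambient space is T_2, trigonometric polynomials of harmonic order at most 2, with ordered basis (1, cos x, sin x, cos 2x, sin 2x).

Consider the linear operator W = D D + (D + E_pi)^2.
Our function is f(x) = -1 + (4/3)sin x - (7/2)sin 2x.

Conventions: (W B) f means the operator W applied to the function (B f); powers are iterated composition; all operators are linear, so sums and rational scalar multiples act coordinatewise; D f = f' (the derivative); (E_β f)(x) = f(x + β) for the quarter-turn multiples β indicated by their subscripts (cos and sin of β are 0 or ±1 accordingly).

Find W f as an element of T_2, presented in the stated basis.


D f = (4/3)cos x - 7cos 2x
D D f = -(4/3)sin x + 14sin 2x
D f = (4/3)cos x - 7cos 2x
E_pi f = -1 - (4/3)sin x - (7/2)sin 2x
(D + E_pi) f = -1 + (4/3)cos x - (4/3)sin x - 7cos 2x - (7/2)sin 2x
D (D + E_pi) f = -(4/3)cos x - (4/3)sin x - 7cos 2x + 14sin 2x
E_pi (D + E_pi) f = -1 - (4/3)cos x + (4/3)sin x - 7cos 2x - (7/2)sin 2x
(D + E_pi) (D + E_pi) f = -1 - (8/3)cos x - 14cos 2x + (21/2)sin 2x
(D D + (D + E_pi)^2) f = -1 - (8/3)cos x - (4/3)sin x - 14cos 2x + (49/2)sin 2x

the image equals g(x) = -1 - (8/3)cos x - (4/3)sin x - 14cos 2x + (49/2)sin 2x


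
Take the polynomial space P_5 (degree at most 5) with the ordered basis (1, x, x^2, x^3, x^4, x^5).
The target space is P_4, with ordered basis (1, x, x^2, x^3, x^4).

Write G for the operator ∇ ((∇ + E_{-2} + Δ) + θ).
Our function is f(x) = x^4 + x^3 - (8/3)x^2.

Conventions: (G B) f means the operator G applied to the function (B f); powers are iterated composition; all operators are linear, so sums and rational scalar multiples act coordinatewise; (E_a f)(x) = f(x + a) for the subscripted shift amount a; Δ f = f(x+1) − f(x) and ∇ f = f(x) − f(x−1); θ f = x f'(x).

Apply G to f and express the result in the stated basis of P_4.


∇ f = 4x^3 - 3x^2 - (13/3)x + 8/3
E_{-2} f = x^4 - 7x^3 + (46/3)x^2 - (28/3)x - 8/3
Δ f = 4x^3 + 9x^2 + (5/3)x - 2/3
(∇ + E_{-2} + Δ) f = x^4 + x^3 + (64/3)x^2 - 12x - 2/3
θ f = 4x^4 + 3x^3 - (16/3)x^2
((∇ + E_{-2} + Δ) + θ) f = 5x^4 + 4x^3 + 16x^2 - 12x - 2/3
∇ ((∇ + E_{-2} + Δ) + θ) f = 20x^3 - 18x^2 + 40x - 29

the result is g(x) = 20x^3 - 18x^2 + 40x - 29


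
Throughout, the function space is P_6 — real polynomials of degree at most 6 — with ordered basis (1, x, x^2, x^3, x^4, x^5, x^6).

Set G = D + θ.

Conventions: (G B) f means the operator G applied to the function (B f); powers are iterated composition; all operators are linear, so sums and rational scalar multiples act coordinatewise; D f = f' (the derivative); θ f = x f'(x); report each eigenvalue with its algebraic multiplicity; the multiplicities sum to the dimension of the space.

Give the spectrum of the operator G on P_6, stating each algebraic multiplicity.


λ = 0 (multiplicity 1), λ = 1 (multiplicity 1), λ = 2 (multiplicity 1), λ = 3 (multiplicity 1), λ = 4 (multiplicity 1), λ = 5 (multiplicity 1), λ = 6 (multiplicity 1)

image of 1: 0
image of x: x + 1
image of x^2: 2x^2 + 2x
image of x^3: 3x^3 + 3x^2
image of x^4: 4x^4 + 4x^3
image of x^5: 5x^5 + 5x^4
image of x^6: 6x^6 + 6x^5
the matrix is upper triangular; its diagonal is (0, 1, 2, 3, 4, 5, 6)
for a triangular matrix the eigenvalues are the diagonal entries, with algebraic multiplicity their repetition count


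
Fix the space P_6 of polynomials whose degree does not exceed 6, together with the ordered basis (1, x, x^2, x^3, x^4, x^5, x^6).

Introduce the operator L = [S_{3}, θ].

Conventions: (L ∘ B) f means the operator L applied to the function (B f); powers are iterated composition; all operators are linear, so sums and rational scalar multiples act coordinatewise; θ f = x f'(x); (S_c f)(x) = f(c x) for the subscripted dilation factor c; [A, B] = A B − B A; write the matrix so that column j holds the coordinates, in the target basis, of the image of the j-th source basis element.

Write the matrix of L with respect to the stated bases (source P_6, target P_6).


the matrix is [[0, 0, 0, 0, 0, 0, 0]; [0, 0, 0, 0, 0, 0, 0]; [0, 0, 0, 0, 0, 0, 0]; [0, 0, 0, 0, 0, 0, 0]; [0, 0, 0, 0, 0, 0, 0]; [0, 0, 0, 0, 0, 0, 0]; [0, 0, 0, 0, 0, 0, 0]] (rows listed top to bottom)

image of 1: 0
image of x: 0
image of x^2: 0
image of x^3: 0
image of x^4: 0
image of x^5: 0
image of x^6: 0
each image's coordinates form column j of the matrix


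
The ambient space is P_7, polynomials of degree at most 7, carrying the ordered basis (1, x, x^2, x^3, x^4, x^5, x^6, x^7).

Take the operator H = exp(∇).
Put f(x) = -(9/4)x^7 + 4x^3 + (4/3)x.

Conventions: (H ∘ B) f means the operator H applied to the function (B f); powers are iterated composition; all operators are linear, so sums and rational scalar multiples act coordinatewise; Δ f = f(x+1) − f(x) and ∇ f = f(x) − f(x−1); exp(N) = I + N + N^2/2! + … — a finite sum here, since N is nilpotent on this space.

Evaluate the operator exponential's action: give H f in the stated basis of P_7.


g(x) = -(9/4)x^7 - (63/4)x^6 + (315/4)x^4 - (299/4)x^3 - (165/2)x^2 + (1717/12)x - 275/12

order-1 term: -(63/4)x^6 + (189/4)x^5 - (315/4)x^4 + (315/4)x^3 - (141/4)x^2 + (15/4)x + 37/12
order-2 term: -(189/4)x^5 + (945/4)x^4 - (2205/4)x^3 + (2835/4)x^2 - (1905/4)x + 519/4
order-3 term: -(315/4)x^4 + (945/2)x^3 - (4725/4)x^2 + (2835/2)x - 2693/4
order-4 term: -(315/4)x^3 + (945/2)x^2 - (4095/4)x + 1575/2
order-5 term: -(189/4)x^2 + (945/4)x - 315
order-6 term: -(63/4)x + 189/4
order-7 term: -9/4
the series for exp(∇) f terminates at order 7
exp(∇) f = -(9/4)x^7 - (63/4)x^6 + (315/4)x^4 - (299/4)x^3 - (165/2)x^2 + (1717/12)x - 275/12


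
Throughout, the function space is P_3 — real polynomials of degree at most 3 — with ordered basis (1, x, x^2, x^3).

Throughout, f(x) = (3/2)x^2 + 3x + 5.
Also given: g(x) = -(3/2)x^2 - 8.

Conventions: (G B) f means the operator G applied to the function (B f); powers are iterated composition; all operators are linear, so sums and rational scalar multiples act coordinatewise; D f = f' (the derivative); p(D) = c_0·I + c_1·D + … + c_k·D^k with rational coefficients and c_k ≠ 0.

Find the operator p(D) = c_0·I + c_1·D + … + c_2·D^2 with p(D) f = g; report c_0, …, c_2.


D^0 f = (3/2)x^2 + 3x + 5
D^1 f = 3x + 3
D^2 f = 3
matching coefficients of g against c_0 f + c_1 Df + … from the top degree down determines the c_i
solution: c_0 = -1, c_1 = 1, c_2 = -2

c_0 = -1, c_1 = 1, c_2 = -2


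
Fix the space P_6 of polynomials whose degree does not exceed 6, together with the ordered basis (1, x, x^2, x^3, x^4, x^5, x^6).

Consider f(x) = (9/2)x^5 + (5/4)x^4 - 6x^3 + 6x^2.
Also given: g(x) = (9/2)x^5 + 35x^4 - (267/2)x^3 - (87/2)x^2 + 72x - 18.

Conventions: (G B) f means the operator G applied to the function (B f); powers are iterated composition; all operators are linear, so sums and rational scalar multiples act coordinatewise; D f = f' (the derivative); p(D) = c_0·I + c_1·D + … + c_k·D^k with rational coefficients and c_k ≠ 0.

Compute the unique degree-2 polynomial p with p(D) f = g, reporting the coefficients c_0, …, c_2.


D^0 f = (9/2)x^5 + (5/4)x^4 - 6x^3 + 6x^2
D^1 f = (45/2)x^4 + 5x^3 - 18x^2 + 12x
D^2 f = 90x^3 + 15x^2 - 36x + 12
matching coefficients of g against c_0 f + c_1 Df + … from the top degree down determines the c_i
solution: c_0 = 1, c_1 = 3/2, c_2 = -3/2

p(D) = I + (3/2)·D − (3/2)·D^2, i.e. c_0 = 1, c_1 = 3/2, c_2 = -3/2


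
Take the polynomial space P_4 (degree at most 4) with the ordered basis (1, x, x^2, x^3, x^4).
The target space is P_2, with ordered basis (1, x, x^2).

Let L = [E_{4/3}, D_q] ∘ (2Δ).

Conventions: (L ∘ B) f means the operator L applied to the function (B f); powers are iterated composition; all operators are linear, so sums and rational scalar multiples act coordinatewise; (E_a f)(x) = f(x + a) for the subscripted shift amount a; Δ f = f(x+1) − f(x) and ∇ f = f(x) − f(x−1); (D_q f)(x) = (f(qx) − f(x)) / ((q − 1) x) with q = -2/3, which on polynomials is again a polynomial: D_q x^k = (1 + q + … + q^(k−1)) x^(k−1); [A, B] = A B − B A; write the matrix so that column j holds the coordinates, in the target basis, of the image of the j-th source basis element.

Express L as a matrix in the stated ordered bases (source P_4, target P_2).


the matrix is [[0, 0, 0, -40/3, -4720/81]; [0, 0, 0, 0, 160/27]; [0, 0, 0, 0, 0]] (rows listed top to bottom)

image of 1: 0
image of x: 0
image of x^2: 0
image of x^3: -40/3
image of x^4: (160/27)x - 4720/81
each image's coordinates form column j of the matrix


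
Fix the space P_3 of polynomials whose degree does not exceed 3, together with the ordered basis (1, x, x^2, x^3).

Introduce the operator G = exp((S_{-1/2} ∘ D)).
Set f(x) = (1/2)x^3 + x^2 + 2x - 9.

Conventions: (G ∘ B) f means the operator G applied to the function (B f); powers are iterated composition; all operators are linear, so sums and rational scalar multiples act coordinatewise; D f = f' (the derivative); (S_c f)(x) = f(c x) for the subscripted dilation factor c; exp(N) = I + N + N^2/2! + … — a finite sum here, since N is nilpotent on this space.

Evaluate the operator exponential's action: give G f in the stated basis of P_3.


order-1 term: (3/8)x^2 - x + 2
order-2 term: -(3/16)x - 1/2
order-3 term: -1/16
the series for exp((S_{-1/2} ∘ D)) f terminates at order 3
exp((S_{-1/2} ∘ D)) f = (1/2)x^3 + (11/8)x^2 + (13/16)x - 121/16

the image equals g(x) = (1/2)x^3 + (11/8)x^2 + (13/16)x - 121/16


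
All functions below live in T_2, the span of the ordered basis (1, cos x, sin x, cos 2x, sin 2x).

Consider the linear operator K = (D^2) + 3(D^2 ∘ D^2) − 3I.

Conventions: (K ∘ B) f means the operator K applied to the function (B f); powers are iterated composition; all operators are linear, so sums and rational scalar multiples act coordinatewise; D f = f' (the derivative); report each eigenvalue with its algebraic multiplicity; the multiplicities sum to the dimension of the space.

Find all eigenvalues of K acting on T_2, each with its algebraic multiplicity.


λ = -3 (multiplicity 1), λ = -1 (multiplicity 2), λ = 41 (multiplicity 2)

image of 1: -3
image of cos x: -cos x
image of sin x: -sin x
image of cos 2x: 41cos 2x
image of sin 2x: 41sin 2x
the matrix is diagonal; its diagonal is (-3, -1, -1, 41, 41)
for a triangular matrix the eigenvalues are the diagonal entries, with algebraic multiplicity their repetition count


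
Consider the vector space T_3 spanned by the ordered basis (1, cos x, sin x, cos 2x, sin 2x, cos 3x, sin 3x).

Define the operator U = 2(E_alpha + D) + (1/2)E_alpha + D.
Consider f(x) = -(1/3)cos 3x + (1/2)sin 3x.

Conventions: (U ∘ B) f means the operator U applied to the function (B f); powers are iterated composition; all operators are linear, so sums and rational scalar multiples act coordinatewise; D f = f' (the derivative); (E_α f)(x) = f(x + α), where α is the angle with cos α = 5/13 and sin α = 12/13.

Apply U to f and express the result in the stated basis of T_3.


E_alpha f = (61/507)cos 3x - (199/338)sin 3x
D f = (3/2)cos 3x + sin 3x
(E_alpha + D) f = (1643/1014)cos 3x + (139/338)sin 3x
(2(E_alpha + D)) f = (1643/507)cos 3x + (139/169)sin 3x
E_alpha f = (61/507)cos 3x - (199/338)sin 3x
((1/2)E_alpha) f = (61/1014)cos 3x - (199/676)sin 3x
D f = (3/2)cos 3x + sin 3x
(2(E_alpha + D) + (1/2)E_alpha + D) f = (2434/507)cos 3x + (1033/676)sin 3x

the result is g(x) = (2434/507)cos 3x + (1033/676)sin 3x


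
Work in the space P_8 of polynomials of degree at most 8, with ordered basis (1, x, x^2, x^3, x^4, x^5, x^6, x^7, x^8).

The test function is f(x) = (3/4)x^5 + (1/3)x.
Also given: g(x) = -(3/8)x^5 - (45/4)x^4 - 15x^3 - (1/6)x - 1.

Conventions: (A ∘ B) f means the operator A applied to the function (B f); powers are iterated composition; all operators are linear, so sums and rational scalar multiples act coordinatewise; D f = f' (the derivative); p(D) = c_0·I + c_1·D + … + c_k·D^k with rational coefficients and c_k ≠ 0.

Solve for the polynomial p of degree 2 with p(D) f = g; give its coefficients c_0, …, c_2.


c_0 = -1/2, c_1 = -3, c_2 = -1

D^0 f = (3/4)x^5 + (1/3)x
D^1 f = (15/4)x^4 + 1/3
D^2 f = 15x^3
matching coefficients of g against c_0 f + c_1 Df + … from the top degree down determines the c_i
solution: c_0 = -1/2, c_1 = -3, c_2 = -1


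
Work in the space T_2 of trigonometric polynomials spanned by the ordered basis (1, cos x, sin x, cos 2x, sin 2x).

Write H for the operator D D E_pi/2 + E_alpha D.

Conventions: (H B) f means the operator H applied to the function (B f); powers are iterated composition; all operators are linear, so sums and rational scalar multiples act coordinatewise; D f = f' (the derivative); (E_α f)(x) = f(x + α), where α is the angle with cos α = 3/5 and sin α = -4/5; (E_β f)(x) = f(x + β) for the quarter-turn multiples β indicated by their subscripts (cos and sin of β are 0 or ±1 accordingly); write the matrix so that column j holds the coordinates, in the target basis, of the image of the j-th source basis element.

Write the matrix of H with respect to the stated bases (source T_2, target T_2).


image of 1: 0
image of cos x: (4/5)cos x + (2/5)sin x
image of sin x: -(2/5)cos x + (4/5)sin x
image of cos 2x: (148/25)cos 2x + (14/25)sin 2x
image of sin 2x: -(14/25)cos 2x + (148/25)sin 2x
each image's coordinates form column j of the matrix

the matrix is [[0, 0, 0, 0, 0]; [0, 4/5, -2/5, 0, 0]; [0, 2/5, 4/5, 0, 0]; [0, 0, 0, 148/25, -14/25]; [0, 0, 0, 14/25, 148/25]] (rows listed top to bottom)


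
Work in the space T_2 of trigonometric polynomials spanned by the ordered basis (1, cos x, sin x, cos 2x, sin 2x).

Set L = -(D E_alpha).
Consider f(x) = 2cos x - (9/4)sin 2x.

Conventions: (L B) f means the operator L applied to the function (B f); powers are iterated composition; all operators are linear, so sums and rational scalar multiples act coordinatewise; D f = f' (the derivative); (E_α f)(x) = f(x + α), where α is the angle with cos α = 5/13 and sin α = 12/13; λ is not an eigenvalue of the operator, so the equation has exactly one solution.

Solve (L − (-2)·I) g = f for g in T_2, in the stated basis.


the image equals g(x) = (76/113)cos x - (10/113)sin x + (63/272)cos 2x - (9/16)sin 2x

write g with unknown coordinates in the stated basis and equate coefficients in (L − (-2)·I) g = f
solving from the highest basis element down gives g = (76/113)cos x - (10/113)sin x + (63/272)cos 2x - (9/16)sin 2x
check: L g = (74/113)cos x + (20/113)sin x - (63/136)cos 2x - (9/8)sin 2x
so L g − (-2)·g = 2cos x - (9/4)sin 2x = f ✓


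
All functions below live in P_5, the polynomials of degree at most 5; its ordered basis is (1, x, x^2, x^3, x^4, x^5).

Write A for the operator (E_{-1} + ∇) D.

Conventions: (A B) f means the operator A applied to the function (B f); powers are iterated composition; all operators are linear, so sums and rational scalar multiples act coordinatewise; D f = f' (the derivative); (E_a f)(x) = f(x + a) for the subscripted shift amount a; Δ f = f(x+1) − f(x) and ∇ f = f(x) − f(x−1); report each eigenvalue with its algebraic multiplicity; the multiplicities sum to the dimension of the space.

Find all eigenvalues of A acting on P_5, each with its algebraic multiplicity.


λ = 0 (multiplicity 6)

image of 1: 0
image of x: 1
image of x^2: 2x
image of x^3: 3x^2
image of x^4: 4x^3
image of x^5: 5x^4
the matrix is upper triangular; its diagonal is (0, 0, 0, 0, 0, 0)
for a triangular matrix the eigenvalues are the diagonal entries, with algebraic multiplicity their repetition count


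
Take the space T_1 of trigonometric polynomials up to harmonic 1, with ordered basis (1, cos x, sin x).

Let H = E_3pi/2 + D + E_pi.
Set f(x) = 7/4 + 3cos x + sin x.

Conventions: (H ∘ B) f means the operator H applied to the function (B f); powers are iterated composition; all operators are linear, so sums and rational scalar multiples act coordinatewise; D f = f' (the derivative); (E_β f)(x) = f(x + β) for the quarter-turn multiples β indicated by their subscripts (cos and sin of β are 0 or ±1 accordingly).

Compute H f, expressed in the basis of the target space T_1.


E_3pi/2 f = 7/4 - cos x + 3sin x
D f = cos x - 3sin x
E_pi f = 7/4 - 3cos x - sin x
(E_3pi/2 + D + E_pi) f = 7/2 - 3cos x - sin x

the result is g(x) = 7/2 - 3cos x - sin x


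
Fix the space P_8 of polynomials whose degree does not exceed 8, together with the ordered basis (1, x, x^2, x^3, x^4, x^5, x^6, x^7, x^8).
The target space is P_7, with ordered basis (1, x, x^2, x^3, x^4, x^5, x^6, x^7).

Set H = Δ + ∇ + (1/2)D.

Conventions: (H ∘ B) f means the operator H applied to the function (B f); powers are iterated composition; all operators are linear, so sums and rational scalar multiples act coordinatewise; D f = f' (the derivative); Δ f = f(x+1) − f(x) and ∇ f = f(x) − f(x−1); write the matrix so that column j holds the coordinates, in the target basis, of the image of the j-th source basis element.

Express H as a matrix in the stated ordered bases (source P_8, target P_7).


the matrix is [[0, 5/2, 0, 2, 0, 2, 0, 2, 0]; [0, 0, 5, 0, 8, 0, 12, 0, 16]; [0, 0, 0, 15/2, 0, 20, 0, 42, 0]; [0, 0, 0, 0, 10, 0, 40, 0, 112]; [0, 0, 0, 0, 0, 25/2, 0, 70, 0]; [0, 0, 0, 0, 0, 0, 15, 0, 112]; [0, 0, 0, 0, 0, 0, 0, 35/2, 0]; [0, 0, 0, 0, 0, 0, 0, 0, 20]] (rows listed top to bottom)

image of 1: 0
image of x: 5/2
image of x^2: 5x
image of x^3: (15/2)x^2 + 2
image of x^4: 10x^3 + 8x
image of x^5: (25/2)x^4 + 20x^2 + 2
image of x^6: 15x^5 + 40x^3 + 12x
image of x^7: (35/2)x^6 + 70x^4 + 42x^2 + 2
image of x^8: 20x^7 + 112x^5 + 112x^3 + 16x
each image's coordinates form column j of the matrix


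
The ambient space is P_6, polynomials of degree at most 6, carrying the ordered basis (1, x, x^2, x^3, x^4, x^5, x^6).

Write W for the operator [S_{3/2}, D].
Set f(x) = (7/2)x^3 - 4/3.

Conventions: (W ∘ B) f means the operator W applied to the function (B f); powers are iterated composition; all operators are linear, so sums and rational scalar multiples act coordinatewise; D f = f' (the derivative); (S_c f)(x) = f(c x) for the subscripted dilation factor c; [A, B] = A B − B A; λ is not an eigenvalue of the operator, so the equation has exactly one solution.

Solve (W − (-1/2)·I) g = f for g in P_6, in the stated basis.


the image equals g(x) = 7x^3 + (189/4)x^2 + (567/4)x + 1669/12

write g with unknown coordinates in the stated basis and equate coefficients in (W − (-1/2)·I) g = f
solving from the highest basis element down gives g = 7x^3 + (189/4)x^2 + (567/4)x + 1669/12
check: W g = -(189/8)x^2 - (567/8)x - 567/8
so W g − (-1/2)·g = (7/2)x^3 - 4/3 = f ✓


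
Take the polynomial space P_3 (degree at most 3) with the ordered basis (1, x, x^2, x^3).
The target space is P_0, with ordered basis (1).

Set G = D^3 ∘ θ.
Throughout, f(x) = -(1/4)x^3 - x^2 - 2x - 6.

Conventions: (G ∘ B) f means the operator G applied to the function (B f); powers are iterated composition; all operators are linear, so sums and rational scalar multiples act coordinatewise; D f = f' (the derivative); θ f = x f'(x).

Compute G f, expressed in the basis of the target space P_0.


the image equals g(x) = -9/2

θ f = -(3/4)x^3 - 2x^2 - 2x
D θ f = -(9/4)x^2 - 4x - 2
D D θ f = -(9/2)x - 4
D D D θ f = -9/2


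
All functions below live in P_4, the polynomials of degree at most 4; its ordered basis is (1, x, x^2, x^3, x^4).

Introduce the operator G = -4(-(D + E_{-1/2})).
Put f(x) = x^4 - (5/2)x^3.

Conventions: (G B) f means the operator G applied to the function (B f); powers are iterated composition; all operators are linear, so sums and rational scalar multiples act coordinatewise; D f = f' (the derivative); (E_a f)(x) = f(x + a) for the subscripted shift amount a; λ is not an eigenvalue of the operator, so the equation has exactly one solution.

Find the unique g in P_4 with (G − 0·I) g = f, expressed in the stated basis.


write g with unknown coordinates in the stated basis and equate coefficients in (G − 0·I) g = f
solving from the highest basis element down gives g = (1/4)x^4 - (9/8)x^3 + (21/16)x^2 - (11/32)x - 5/16
check: G g = x^4 - (5/2)x^3
so G g − 0·g = x^4 - (5/2)x^3 = f ✓

the result is g(x) = (1/4)x^4 - (9/8)x^3 + (21/16)x^2 - (11/32)x - 5/16


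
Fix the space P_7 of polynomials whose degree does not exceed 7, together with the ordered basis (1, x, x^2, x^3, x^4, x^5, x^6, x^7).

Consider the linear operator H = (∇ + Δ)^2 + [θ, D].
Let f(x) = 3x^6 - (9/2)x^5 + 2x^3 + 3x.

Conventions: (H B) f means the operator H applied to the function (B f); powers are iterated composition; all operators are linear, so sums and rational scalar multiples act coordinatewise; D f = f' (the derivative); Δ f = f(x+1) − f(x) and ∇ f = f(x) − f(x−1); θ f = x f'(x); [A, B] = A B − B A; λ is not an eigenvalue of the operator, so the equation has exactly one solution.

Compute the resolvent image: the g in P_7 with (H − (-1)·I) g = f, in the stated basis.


write g with unknown coordinates in the stated basis and equate coefficients in (H − (-1)·I) g = f
solving from the highest basis element down gives g = 3x^6 + (27/2)x^5 - (585/2)x^4 - 2248x^3 + 5856x^2 + 63507x + 25635
check: H g = -18x^5 + (585/2)x^4 + 2250x^3 - 5856x^2 - 63504x - 25635
so H g − (-1)·g = 3x^6 - (9/2)x^5 + 2x^3 + 3x = f ✓

the result is g(x) = 3x^6 + (27/2)x^5 - (585/2)x^4 - 2248x^3 + 5856x^2 + 63507x + 25635


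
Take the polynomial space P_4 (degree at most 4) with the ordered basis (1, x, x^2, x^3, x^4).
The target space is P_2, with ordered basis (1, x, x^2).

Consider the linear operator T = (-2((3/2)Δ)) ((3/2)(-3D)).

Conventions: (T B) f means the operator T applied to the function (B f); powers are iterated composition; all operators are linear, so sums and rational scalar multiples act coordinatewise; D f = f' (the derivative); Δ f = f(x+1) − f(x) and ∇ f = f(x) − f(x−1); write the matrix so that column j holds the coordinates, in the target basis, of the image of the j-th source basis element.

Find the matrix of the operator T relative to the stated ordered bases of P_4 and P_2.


image of 1: 0
image of x: 0
image of x^2: 27
image of x^3: 81x + 81/2
image of x^4: 162x^2 + 162x + 54
each image's coordinates form column j of the matrix

the matrix is [[0, 0, 27, 81/2, 54]; [0, 0, 0, 81, 162]; [0, 0, 0, 0, 162]] (rows listed top to bottom)


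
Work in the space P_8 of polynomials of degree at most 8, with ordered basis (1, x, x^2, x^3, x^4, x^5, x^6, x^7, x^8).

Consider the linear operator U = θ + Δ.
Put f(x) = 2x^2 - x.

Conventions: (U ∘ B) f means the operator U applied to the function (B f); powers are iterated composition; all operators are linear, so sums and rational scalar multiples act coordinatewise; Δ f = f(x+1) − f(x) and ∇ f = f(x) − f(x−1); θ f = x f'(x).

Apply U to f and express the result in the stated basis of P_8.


the result is g(x) = 4x^2 + 3x + 1

θ f = 4x^2 - x
Δ f = 4x + 1
(θ + Δ) f = 4x^2 + 3x + 1


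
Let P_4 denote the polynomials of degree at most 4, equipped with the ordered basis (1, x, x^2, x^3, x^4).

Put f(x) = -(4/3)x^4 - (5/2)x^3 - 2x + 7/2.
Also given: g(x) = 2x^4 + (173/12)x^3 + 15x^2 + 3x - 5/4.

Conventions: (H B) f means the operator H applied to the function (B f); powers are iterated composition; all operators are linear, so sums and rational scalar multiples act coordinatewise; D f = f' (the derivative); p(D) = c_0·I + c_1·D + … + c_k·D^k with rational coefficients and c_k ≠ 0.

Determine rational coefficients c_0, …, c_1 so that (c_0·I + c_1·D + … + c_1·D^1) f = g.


D^0 f = -(4/3)x^4 - (5/2)x^3 - 2x + 7/2
D^1 f = -(16/3)x^3 - (15/2)x^2 - 2
matching coefficients of g against c_0 f + c_1 Df + … from the top degree down determines the c_i
solution: c_0 = -3/2, c_1 = -2

c_0 = -3/2, c_1 = -2


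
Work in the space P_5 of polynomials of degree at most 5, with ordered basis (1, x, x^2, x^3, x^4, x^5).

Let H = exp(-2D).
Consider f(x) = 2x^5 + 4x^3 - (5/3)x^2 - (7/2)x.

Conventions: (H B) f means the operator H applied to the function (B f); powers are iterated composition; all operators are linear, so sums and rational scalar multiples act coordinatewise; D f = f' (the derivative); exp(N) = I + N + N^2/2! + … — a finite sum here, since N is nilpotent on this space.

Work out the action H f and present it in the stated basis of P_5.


the image equals g(x) = 2x^5 - 20x^4 + 84x^3 - (557/3)x^2 + (1267/6)x - 287/3

order-1 term: -20x^4 - 24x^2 + (20/3)x + 7
order-2 term: 80x^3 + 48x - 20/3
order-3 term: -160x^2 - 32
order-4 term: 160x
order-5 term: -64
the series for exp(-2D) f terminates at order 5
exp(-2D) f = 2x^5 - 20x^4 + 84x^3 - (557/3)x^2 + (1267/6)x - 287/3


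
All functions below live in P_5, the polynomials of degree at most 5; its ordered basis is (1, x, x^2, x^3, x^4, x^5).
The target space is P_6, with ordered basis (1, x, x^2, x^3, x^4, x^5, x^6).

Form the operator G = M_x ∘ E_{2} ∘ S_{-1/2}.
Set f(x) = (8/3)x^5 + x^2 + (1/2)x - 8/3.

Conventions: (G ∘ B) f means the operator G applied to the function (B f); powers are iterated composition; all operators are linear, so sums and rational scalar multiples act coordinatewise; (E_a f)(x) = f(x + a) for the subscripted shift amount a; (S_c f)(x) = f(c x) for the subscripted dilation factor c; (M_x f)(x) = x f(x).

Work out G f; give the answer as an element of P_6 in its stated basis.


the result is g(x) = -(1/12)x^6 - (5/6)x^5 - (10/3)x^4 - (77/12)x^3 - (71/12)x^2 - (29/6)x

S_{-1/2} f = -(1/12)x^5 + (1/4)x^2 - (1/4)x - 8/3
E_{2} S_{-1/2} f = -(1/12)x^5 - (5/6)x^4 - (10/3)x^3 - (77/12)x^2 - (71/12)x - 29/6
M_x E_{2} S_{-1/2} f = -(1/12)x^6 - (5/6)x^5 - (10/3)x^4 - (77/12)x^3 - (71/12)x^2 - (29/6)x


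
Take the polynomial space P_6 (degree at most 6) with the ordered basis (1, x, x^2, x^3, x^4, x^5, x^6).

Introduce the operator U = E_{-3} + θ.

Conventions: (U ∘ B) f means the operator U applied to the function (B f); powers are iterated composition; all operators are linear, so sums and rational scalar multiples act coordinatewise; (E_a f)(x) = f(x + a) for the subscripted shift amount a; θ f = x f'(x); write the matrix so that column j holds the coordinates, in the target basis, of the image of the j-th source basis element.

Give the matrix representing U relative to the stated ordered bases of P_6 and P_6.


the matrix is [[1, -3, 9, -27, 81, -243, 729]; [0, 2, -6, 27, -108, 405, -1458]; [0, 0, 3, -9, 54, -270, 1215]; [0, 0, 0, 4, -12, 90, -540]; [0, 0, 0, 0, 5, -15, 135]; [0, 0, 0, 0, 0, 6, -18]; [0, 0, 0, 0, 0, 0, 7]] (rows listed top to bottom)

image of 1: 1
image of x: 2x - 3
image of x^2: 3x^2 - 6x + 9
image of x^3: 4x^3 - 9x^2 + 27x - 27
image of x^4: 5x^4 - 12x^3 + 54x^2 - 108x + 81
image of x^5: 6x^5 - 15x^4 + 90x^3 - 270x^2 + 405x - 243
image of x^6: 7x^6 - 18x^5 + 135x^4 - 540x^3 + 1215x^2 - 1458x + 729
each image's coordinates form column j of the matrix


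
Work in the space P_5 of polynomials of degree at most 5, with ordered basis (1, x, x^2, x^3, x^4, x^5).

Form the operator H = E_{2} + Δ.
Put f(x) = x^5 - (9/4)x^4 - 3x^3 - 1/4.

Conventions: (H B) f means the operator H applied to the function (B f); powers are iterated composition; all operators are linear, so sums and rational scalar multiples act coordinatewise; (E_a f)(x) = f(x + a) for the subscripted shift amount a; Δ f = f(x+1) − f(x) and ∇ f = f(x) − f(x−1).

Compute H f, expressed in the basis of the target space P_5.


E_{2} f = x^5 + (31/4)x^4 + 19x^3 + 8x^2 - 28x - 113/4
Δ f = 5x^4 + x^3 - (25/2)x^2 - 13x - 17/4
(E_{2} + Δ) f = x^5 + (51/4)x^4 + 20x^3 - (9/2)x^2 - 41x - 65/2

the image equals g(x) = x^5 + (51/4)x^4 + 20x^3 - (9/2)x^2 - 41x - 65/2


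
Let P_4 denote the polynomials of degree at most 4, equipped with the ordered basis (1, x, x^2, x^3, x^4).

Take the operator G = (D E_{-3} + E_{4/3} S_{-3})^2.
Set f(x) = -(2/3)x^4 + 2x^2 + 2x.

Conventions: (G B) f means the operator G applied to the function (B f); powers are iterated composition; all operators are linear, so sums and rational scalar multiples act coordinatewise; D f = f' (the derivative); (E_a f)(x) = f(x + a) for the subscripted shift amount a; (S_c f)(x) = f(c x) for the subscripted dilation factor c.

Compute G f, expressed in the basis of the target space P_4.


E_{-3} f = -(2/3)x^4 + 8x^3 - 34x^2 + 62x - 42
D E_{-3} f = -(8/3)x^3 + 24x^2 - 68x + 62
S_{-3} f = -54x^4 + 18x^2 - 6x
E_{4/3} S_{-3} f = -54x^4 - 288x^3 - 558x^2 - 470x - 440/3
(D E_{-3} + E_{4/3} S_{-3}) f = -54x^4 - (872/3)x^3 - 534x^2 - 538x - 254/3
E_{-3} (D E_{-3} + E_{4/3} S_{-3}) f = -54x^4 + (1072/3)x^3 - 834x^2 + 650x + 592/3
D E_{-3} (D E_{-3} + E_{4/3} S_{-3}) f = -216x^3 + 1072x^2 - 1668x + 650
S_{-3} (D E_{-3} + E_{4/3} S_{-3}) f = -4374x^4 + 7848x^3 - 4806x^2 + 1614x - 254/3
E_{4/3} S_{-3} (D E_{-3} + E_{4/3} S_{-3}) f = -4374x^4 - 15480x^3 - 20070x^2 - 10818x - 1698
(D E_{-3} + E_{4/3} S_{-3}) (D E_{-3} + E_{4/3} S_{-3}) f = -4374x^4 - 15696x^3 - 18998x^2 - 12486x - 1048

g(x) = -4374x^4 - 15696x^3 - 18998x^2 - 12486x - 1048


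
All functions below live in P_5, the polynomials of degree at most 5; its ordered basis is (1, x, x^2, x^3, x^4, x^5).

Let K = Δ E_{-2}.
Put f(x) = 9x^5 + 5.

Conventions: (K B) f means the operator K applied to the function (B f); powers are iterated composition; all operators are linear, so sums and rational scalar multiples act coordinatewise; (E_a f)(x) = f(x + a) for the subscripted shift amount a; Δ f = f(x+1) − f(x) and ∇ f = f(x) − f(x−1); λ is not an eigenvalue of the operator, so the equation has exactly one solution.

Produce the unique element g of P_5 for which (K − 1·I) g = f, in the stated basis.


g(x) = -9x^5 - 45x^4 + 90x^3 + 450x^2 - 495x - 824

write g with unknown coordinates in the stated basis and equate coefficients in (K − 1·I) g = f
solving from the highest basis element down gives g = -9x^5 - 45x^4 + 90x^3 + 450x^2 - 495x - 824
check: K g = -45x^4 + 90x^3 + 450x^2 - 495x - 819
so K g − 1·g = 9x^5 + 5 = f ✓


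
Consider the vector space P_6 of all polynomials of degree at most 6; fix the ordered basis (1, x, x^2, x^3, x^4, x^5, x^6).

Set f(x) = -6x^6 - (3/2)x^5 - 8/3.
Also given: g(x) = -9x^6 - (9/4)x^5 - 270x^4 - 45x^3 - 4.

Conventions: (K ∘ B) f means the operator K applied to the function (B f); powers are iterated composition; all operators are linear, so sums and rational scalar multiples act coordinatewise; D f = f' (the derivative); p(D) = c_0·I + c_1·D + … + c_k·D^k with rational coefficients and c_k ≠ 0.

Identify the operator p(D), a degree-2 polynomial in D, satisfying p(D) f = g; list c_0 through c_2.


p(D) = (3/2)·I + (3/2)·D^2, i.e. c_0 = 3/2, c_1 = 0, c_2 = 3/2

D^0 f = -6x^6 - (3/2)x^5 - 8/3
D^1 f = -36x^5 - (15/2)x^4
D^2 f = -180x^4 - 30x^3
matching coefficients of g against c_0 f + c_1 Df + … from the top degree down determines the c_i
solution: c_0 = 3/2, c_1 = 0, c_2 = 3/2


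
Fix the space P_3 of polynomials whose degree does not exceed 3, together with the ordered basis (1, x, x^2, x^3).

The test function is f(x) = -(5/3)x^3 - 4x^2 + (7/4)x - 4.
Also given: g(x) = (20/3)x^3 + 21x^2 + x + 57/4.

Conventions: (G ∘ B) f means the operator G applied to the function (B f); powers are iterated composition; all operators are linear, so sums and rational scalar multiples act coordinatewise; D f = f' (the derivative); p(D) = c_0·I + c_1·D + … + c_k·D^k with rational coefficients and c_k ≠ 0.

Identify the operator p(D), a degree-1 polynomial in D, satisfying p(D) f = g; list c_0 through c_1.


c_0 = -4, c_1 = -1

D^0 f = -(5/3)x^3 - 4x^2 + (7/4)x - 4
D^1 f = -5x^2 - 8x + 7/4
matching coefficients of g against c_0 f + c_1 Df + … from the top degree down determines the c_i
solution: c_0 = -4, c_1 = -1


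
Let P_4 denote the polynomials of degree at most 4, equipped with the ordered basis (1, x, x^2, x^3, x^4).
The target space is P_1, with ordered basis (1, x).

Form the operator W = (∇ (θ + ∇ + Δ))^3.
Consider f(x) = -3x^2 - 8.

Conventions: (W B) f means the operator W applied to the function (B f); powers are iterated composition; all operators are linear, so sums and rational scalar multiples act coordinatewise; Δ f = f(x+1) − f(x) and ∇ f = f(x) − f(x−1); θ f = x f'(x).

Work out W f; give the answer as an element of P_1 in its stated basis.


θ f = -6x^2
∇ f = -6x + 3
Δ f = -6x - 3
(θ + ∇ + Δ) f = -6x^2 - 12x
∇ (θ + ∇ + Δ) f = -12x - 6
θ (∇ (θ + ∇ + Δ)) f = -12x
∇ (∇ (θ + ∇ + Δ)) f = -12
Δ (∇ (θ + ∇ + Δ)) f = -12
(θ + ∇ + Δ) (∇ (θ + ∇ + Δ)) f = -12x - 24
∇ (θ + ∇ + Δ) (∇ (θ + ∇ + Δ)) f = -12
θ (∇ (θ + ∇ + Δ)) (∇ (θ + ∇ + Δ)) f = 0
∇ (∇ (θ + ∇ + Δ)) (∇ (θ + ∇ + Δ)) f = 0
Δ (∇ (θ + ∇ + Δ)) (∇ (θ + ∇ + Δ)) f = 0
(θ + ∇ + Δ) (∇ (θ + ∇ + Δ)) (∇ (θ + ∇ + Δ)) f = 0
∇ (θ + ∇ + Δ) (∇ (θ + ∇ + Δ)) (∇ (θ + ∇ + Δ)) f = 0

g(x) = 0


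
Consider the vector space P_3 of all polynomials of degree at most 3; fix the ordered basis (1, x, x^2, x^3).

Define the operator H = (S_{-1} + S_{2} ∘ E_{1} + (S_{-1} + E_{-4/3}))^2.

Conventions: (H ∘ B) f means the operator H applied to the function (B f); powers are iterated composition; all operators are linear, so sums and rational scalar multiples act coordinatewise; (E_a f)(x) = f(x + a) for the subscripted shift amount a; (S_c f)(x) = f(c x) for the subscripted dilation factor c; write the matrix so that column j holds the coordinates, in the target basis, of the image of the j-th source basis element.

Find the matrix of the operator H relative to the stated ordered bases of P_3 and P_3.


image of 1: 16
image of x: x - 5/3
image of x^2: 49x^2 + (32/3)x + 271/9
image of x^3: 49x^3 + 112x^2 + (304/3)x + 91/27
each image's coordinates form column j of the matrix

the matrix is [[16, -5/3, 271/9, 91/27]; [0, 1, 32/3, 304/3]; [0, 0, 49, 112]; [0, 0, 0, 49]] (rows listed top to bottom)


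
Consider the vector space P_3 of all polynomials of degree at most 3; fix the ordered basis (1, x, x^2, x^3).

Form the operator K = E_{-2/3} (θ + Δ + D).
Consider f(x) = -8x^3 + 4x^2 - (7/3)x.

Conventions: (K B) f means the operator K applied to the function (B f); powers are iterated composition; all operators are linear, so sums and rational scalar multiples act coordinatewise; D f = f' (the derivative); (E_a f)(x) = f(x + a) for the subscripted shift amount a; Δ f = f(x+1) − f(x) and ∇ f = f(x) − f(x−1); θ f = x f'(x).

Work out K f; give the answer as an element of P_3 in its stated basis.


θ f = -24x^3 + 8x^2 - (7/3)x
Δ f = -24x^2 - 16x - 19/3
D f = -24x^2 + 8x - 7/3
(θ + Δ + D) f = -24x^3 - 40x^2 - (31/3)x - 26/3
E_{-2/3} (θ + Δ + D) f = -24x^3 + 8x^2 + 11x - 112/9

the image equals g(x) = -24x^3 + 8x^2 + 11x - 112/9


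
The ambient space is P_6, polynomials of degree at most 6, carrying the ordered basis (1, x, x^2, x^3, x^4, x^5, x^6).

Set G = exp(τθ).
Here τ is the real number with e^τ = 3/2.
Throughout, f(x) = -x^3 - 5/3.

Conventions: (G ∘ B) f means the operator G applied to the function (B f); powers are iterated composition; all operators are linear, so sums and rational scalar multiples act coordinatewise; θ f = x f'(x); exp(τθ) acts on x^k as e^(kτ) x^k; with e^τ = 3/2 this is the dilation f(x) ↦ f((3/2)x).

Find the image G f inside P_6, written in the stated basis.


exp(τθ) x^k = e^(kτ) x^k; with e^τ = 3/2 this sends x^k to (3/2)^k x^k
x^3 ↦ 27/8 x^3
applying this coordinatewise to f: exp(τθ) f = -(27/8)x^3 - 5/3

the result is g(x) = -(27/8)x^3 - 5/3


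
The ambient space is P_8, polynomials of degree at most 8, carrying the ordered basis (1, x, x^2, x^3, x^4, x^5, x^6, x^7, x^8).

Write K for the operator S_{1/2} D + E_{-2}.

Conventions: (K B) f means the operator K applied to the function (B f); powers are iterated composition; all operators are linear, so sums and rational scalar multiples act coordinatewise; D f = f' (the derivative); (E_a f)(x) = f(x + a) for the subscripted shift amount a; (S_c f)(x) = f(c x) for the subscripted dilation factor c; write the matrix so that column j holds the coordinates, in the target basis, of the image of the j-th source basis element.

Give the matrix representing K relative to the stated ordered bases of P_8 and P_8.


the matrix is [[1, -1, 4, -8, 16, -32, 64, -128, 256]; [0, 1, -3, 12, -32, 80, -192, 448, -1024]; [0, 0, 1, -21/4, 24, -80, 240, -672, 1792]; [0, 0, 0, 1, -15/2, 40, -160, 560, -1792]; [0, 0, 0, 0, 1, -155/16, 60, -280, 1120]; [0, 0, 0, 0, 0, 1, -189/16, 84, -448]; [0, 0, 0, 0, 0, 0, 1, -889/64, 112]; [0, 0, 0, 0, 0, 0, 0, 1, -255/16]; [0, 0, 0, 0, 0, 0, 0, 0, 1]] (rows listed top to bottom)

image of 1: 1
image of x: x - 1
image of x^2: x^2 - 3x + 4
image of x^3: x^3 - (21/4)x^2 + 12x - 8
image of x^4: x^4 - (15/2)x^3 + 24x^2 - 32x + 16
image of x^5: x^5 - (155/16)x^4 + 40x^3 - 80x^2 + 80x - 32
image of x^6: x^6 - (189/16)x^5 + 60x^4 - 160x^3 + 240x^2 - 192x + 64
image of x^7: x^7 - (889/64)x^6 + 84x^5 - 280x^4 + 560x^3 - 672x^2 + 448x - 128
image of x^8: x^8 - (255/16)x^7 + 112x^6 - 448x^5 + 1120x^4 - 1792x^3 + 1792x^2 - 1024x + 256
each image's coordinates form column j of the matrix
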